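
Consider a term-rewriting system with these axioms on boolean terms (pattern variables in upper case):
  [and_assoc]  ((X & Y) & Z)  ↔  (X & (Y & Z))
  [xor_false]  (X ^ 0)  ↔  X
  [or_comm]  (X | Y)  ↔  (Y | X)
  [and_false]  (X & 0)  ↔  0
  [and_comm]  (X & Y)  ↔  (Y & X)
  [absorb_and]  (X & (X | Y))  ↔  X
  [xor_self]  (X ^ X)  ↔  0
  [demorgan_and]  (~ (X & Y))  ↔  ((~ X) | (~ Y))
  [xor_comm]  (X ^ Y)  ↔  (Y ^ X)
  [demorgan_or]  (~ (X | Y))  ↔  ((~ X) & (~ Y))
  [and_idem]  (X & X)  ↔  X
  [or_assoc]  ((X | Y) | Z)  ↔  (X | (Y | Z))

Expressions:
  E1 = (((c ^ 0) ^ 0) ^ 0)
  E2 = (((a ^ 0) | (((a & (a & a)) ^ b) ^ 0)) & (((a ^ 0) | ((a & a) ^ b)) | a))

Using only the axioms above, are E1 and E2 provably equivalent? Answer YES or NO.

NO

The axioms are sound identities: if E1 ↔* E2 then E1 and E2 evaluate identically under any assignment.
Under a=0, b=0, c=1: E1 evaluates to 1, E2 to 0. Distinct ⇒ no rewrite sequence connects them.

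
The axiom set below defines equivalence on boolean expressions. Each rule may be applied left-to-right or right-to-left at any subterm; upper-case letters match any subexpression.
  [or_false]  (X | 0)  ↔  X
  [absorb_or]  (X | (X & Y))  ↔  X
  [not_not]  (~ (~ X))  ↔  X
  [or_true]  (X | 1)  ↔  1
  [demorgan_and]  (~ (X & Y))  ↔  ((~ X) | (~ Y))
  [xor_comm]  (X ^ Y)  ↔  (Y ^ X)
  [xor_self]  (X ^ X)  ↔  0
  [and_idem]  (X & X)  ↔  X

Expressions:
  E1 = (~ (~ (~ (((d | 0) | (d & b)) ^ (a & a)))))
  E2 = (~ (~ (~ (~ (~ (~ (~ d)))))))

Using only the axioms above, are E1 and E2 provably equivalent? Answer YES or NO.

The axioms are sound identities: if E1 ↔* E2 then E1 and E2 evaluate identically under any assignment.
Under a=1, b=0, d=0: E1 evaluates to 0, E2 to 1. Distinct ⇒ no rewrite sequence connects them.

NO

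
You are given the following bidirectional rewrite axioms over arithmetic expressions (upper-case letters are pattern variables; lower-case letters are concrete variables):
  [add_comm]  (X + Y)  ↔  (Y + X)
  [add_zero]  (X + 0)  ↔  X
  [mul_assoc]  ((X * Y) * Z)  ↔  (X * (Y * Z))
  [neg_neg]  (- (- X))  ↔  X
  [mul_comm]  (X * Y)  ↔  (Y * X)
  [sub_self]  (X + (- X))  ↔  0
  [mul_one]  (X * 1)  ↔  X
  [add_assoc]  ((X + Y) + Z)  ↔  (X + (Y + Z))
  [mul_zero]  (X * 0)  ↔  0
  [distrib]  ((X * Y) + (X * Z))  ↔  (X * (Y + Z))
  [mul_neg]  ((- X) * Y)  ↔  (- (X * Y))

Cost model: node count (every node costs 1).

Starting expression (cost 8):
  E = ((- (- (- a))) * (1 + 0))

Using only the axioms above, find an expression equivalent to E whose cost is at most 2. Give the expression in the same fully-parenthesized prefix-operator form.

step 1: neg_neg (→) rewrites (- (- (- a))) into (- a), now ((- a) * (1 + 0))
step 2: add_zero (→) rewrites (1 + 0) into 1, now ((- a) * 1)
step 3: mul_one (→) rewrites ((- a) * 1) into (- a), reaching cost 2 (bound 2)

(- a)   [cost 2]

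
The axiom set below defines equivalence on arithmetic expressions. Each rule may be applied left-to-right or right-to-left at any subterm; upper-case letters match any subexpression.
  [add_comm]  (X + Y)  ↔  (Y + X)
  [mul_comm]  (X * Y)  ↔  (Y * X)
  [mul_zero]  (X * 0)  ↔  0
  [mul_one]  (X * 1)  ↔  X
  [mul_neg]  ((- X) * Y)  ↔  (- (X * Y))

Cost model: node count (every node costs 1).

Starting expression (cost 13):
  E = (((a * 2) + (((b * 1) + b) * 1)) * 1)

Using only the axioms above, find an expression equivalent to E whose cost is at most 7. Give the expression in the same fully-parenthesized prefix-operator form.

step 1: mul_one (→) rewrites (((a * 2) + (((b * 1) + b) * 1)) * 1) into ((a * 2) + (((b * 1) + b) * 1))
step 2: mul_one (→) rewrites (b * 1) into b, now ((a * 2) + ((b + b) * 1))
step 3: mul_one (→) rewrites ((b + b) * 1) into (b + b), reaching cost 7 (bound 7)

((a * 2) + (b + b))   [cost 7]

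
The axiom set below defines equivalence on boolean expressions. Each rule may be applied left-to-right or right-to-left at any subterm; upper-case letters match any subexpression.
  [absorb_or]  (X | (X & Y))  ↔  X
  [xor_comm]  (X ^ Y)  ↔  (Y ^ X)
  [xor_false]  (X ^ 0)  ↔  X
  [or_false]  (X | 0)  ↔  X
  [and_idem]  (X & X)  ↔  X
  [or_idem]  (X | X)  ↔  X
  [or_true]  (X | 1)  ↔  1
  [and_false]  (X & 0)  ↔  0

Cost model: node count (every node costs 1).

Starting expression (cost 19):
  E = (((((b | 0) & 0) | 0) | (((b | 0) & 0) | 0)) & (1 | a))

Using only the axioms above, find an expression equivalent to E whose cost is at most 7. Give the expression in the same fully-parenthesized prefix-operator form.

step 1: or_idem (→) rewrites ((((b | 0) & 0) | 0) | (((b | 0) & 0) | 0)) into (((b | 0) & 0) | 0), now ((((b | 0) & 0) | 0) & (1 | a))
step 2: or_false (→) rewrites (((b | 0) & 0) | 0) into ((b | 0) & 0), now (((b | 0) & 0) & (1 | a))
step 3: or_false (→) rewrites (b | 0) into b, reaching cost 7 (bound 7)

((b & 0) & (1 | a))   [cost 7]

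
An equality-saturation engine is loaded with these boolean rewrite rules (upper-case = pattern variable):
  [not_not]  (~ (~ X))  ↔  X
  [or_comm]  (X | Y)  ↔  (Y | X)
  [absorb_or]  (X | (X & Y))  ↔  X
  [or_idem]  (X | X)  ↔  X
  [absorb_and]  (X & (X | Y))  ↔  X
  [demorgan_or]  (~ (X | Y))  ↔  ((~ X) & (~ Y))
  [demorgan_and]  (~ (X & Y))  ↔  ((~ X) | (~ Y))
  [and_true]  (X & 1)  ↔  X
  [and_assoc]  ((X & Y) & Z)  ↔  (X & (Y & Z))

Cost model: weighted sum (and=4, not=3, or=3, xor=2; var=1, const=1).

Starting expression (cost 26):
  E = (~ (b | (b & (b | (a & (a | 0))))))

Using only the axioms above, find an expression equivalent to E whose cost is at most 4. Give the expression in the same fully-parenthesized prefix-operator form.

(~ b)   [cost 4]

1. [absorb_and →] (a & (a | 0))  →  a;  E = (~ (b | (b & (b | a))))
2. [absorb_and →] (b & (b | a))  →  b;  E = (~ (b | b))
3. [or_idem →] (b | b)  →  b;  cost 4 ≤ 4, done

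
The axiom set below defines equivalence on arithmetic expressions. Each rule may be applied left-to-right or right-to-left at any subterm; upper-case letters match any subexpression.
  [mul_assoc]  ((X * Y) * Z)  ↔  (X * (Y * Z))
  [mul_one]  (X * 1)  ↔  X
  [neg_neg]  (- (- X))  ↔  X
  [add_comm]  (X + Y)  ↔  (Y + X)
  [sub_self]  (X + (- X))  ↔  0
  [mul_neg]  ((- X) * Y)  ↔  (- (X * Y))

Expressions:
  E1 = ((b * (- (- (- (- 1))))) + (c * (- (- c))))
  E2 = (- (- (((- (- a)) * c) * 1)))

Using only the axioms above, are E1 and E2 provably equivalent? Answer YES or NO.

NO

Every axiom is a valid identity, so a rewrite proof would force E1 and E2 to agree under every assignment.
At a=0, b=0, c=1: E1 = 1 but E2 = 0; they differ, so no derivation exists.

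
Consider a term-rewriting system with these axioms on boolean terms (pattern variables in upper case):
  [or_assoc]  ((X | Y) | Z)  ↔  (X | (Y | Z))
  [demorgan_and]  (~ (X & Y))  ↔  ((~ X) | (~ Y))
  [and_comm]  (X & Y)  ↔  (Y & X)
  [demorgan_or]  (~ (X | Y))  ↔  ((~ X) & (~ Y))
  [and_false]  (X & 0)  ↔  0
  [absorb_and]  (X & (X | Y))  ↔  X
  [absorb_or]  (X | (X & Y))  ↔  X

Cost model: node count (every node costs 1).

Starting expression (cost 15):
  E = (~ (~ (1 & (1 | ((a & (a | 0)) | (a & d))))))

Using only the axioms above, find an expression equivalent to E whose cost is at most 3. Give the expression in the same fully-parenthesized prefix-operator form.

step 1: absorb_and (→) rewrites (a & (a | 0)) into a, now (~ (~ (1 & (1 | (a | (a & d))))))
step 2: absorb_or (→) rewrites (a | (a & d)) into a, now (~ (~ (1 & (1 | a))))
step 3: absorb_and (→) rewrites (1 & (1 | a)) into 1, reaching cost 3 (bound 3)

(~ (~ 1))   [cost 3]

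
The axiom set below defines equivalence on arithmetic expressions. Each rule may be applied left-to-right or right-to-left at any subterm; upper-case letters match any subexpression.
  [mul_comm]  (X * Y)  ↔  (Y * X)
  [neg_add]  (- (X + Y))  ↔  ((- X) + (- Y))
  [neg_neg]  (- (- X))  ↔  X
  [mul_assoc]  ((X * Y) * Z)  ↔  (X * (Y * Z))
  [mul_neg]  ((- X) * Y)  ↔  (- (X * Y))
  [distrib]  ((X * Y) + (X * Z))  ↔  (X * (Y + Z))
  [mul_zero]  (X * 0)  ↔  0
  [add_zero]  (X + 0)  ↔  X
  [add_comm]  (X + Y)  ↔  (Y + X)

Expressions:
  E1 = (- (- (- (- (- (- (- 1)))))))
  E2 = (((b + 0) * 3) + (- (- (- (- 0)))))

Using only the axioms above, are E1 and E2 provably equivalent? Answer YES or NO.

NO

The axioms are sound identities: if E1 ↔* E2 then E1 and E2 evaluate identically under any assignment.
Under b=0: E1 evaluates to -1, E2 to 0. Distinct ⇒ no rewrite sequence connects them.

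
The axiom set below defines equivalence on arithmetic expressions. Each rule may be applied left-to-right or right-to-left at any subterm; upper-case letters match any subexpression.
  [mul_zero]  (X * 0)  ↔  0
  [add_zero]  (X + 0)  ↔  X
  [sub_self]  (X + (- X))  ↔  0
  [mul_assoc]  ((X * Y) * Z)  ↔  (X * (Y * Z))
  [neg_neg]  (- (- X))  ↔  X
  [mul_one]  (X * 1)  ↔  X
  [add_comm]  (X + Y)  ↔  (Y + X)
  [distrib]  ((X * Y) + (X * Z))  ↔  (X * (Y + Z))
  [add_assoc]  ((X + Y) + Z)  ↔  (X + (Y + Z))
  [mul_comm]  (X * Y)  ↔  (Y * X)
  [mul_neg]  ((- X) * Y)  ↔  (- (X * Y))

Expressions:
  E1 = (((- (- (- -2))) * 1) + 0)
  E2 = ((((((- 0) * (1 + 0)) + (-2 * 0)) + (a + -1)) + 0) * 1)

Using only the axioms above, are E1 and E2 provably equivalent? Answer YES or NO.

The axioms are sound identities: if E1 ↔* E2 then E1 and E2 evaluate identically under any assignment.
Under a=0: E1 evaluates to 2, E2 to -1. Distinct ⇒ no rewrite sequence connects them.

NO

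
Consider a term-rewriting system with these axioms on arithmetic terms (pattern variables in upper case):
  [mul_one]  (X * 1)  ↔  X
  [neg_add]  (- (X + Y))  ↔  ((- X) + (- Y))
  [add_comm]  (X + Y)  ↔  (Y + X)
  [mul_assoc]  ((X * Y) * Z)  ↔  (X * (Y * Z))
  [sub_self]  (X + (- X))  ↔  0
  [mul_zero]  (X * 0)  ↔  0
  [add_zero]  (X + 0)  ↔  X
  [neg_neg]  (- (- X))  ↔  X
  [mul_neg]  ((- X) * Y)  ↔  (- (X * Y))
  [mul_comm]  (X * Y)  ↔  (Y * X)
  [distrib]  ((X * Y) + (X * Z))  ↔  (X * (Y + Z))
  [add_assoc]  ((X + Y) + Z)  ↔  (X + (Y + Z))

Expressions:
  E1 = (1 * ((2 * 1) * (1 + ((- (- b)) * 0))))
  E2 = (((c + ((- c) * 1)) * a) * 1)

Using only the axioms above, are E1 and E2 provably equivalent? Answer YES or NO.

NO

All listed rules preserve value, hence provable equivalence implies equal values everywhere; look for a separating assignment.
a=0, b=0, c=0 gives E1 ↦ 2, E2 ↦ 0; values differ ⇒ not provably equivalent.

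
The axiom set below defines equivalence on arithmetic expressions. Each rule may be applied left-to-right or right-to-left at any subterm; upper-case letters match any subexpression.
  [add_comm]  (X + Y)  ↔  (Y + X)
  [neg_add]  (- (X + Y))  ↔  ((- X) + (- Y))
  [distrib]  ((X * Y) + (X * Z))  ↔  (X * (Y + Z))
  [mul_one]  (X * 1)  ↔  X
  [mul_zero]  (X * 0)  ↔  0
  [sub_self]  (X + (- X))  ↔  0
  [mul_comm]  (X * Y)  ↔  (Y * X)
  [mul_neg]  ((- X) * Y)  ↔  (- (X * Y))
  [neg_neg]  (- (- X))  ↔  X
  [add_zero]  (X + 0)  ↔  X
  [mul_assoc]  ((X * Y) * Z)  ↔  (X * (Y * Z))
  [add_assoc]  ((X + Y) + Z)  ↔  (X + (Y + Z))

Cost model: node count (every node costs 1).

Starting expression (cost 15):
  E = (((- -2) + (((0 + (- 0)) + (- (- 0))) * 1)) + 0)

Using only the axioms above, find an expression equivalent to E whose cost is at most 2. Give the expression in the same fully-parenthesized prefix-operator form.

(1) (((0 + (- 0)) + (- (- 0))) * 1)  =[mul_one →]=  ((0 + (- 0)) + (- (- 0)))    ⊢ (((- -2) + ((0 + (- 0)) + (- (- 0)))) + 0)
(2) (0 + (- 0))  =[sub_self →]=  0    ⊢ (((- -2) + (0 + (- (- 0)))) + 0)
(3) (- (- 0))  =[neg_neg →]=  0    ⊢ (((- -2) + (0 + 0)) + 0)
(4) (((- -2) + (0 + 0)) + 0)  =[add_zero →]=  ((- -2) + (0 + 0))
(5) (0 + 0)  =[add_zero →]=  0    ⊢ ((- -2) + 0)
(6) ((- -2) + 0)  =[add_zero →]=  (- -2)    ⊢ cost 2, within 2

(- -2)   [cost 2]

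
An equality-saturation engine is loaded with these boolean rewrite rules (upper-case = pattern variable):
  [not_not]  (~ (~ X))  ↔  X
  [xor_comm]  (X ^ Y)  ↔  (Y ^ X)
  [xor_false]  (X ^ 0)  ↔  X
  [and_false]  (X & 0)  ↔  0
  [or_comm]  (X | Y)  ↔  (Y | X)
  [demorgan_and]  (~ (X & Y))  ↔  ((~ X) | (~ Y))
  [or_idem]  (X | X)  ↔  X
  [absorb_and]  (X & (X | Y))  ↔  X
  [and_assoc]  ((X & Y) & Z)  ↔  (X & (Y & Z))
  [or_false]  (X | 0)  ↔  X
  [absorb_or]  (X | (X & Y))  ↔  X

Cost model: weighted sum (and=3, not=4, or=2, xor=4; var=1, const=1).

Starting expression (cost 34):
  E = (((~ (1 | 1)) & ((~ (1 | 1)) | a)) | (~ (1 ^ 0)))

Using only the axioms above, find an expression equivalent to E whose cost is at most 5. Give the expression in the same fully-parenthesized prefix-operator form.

(~ 1)   [cost 5]

(1) ((~ (1 | 1)) & ((~ (1 | 1)) | a))  =[absorb_and →]=  (~ (1 | 1))    ⊢ ((~ (1 | 1)) | (~ (1 ^ 0)))
(2) (1 ^ 0)  =[xor_false →]=  1    ⊢ ((~ (1 | 1)) | (~ 1))
(3) (1 | 1)  =[or_idem →]=  1    ⊢ ((~ 1) | (~ 1))
(4) ((~ 1) | (~ 1))  =[or_idem →]=  (~ 1)    ⊢ cost 5, within 5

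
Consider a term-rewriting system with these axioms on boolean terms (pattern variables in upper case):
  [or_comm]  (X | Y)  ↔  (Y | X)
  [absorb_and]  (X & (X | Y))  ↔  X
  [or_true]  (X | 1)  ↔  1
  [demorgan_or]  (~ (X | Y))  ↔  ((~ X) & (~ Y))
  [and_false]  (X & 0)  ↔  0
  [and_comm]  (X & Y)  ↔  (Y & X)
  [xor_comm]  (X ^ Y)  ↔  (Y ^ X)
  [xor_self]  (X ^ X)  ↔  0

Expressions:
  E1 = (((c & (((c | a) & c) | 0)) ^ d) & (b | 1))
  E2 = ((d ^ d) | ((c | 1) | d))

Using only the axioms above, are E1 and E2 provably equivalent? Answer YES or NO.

NO

The axioms are sound identities: if E1 ↔* E2 then E1 and E2 evaluate identically under any assignment.
Under a=0, b=0, c=0, d=0: E1 evaluates to 0, E2 to 1. Distinct ⇒ no rewrite sequence connects them.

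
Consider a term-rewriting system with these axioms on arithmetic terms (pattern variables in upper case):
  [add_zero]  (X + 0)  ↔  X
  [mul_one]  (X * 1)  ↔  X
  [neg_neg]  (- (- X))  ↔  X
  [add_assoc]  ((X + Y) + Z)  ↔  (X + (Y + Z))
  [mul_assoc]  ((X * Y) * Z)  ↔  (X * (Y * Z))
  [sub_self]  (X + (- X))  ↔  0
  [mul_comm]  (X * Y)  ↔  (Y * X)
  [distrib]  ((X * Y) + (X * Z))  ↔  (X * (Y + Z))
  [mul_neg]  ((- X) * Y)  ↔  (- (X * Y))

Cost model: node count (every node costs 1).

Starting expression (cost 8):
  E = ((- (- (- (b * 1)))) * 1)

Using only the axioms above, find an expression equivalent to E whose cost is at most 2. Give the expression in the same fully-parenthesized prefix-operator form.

(- b)   [cost 2]

(1) ((- (- (- (b * 1)))) * 1)  =[mul_one →]=  (- (- (- (b * 1))))
(2) (b * 1)  =[mul_one →]=  b    ⊢ (- (- (- b)))
(3) (- (- (- b)))  =[neg_neg →]=  (- b)    ⊢ cost 2, within 2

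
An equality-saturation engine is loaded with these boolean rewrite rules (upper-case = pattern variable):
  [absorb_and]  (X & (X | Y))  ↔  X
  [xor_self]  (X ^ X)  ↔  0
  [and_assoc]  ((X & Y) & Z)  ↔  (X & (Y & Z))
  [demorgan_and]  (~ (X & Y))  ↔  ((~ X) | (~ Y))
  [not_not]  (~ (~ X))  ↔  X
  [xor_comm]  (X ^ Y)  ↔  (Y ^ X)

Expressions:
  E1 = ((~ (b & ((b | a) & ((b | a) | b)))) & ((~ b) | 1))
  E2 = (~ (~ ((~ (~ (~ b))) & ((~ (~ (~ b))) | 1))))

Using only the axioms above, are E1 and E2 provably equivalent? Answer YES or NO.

step 1: absorb_and (→) rewrites ((b | a) & ((b | a) | b)) into (b | a), now ((~ (b & (b | a))) & ((~ b) | 1))
step 2: absorb_and (→) rewrites (b & (b | a)) into b, now ((~ b) & ((~ b) | 1))
step 3: absorb_and (→) rewrites ((~ b) & ((~ b) | 1)) into (~ b)
step 4: not_not (←) rewrites (~ b) into (~ (~ (~ b)))
step 5: not_not (←) rewrites (~ b) into (~ (~ (~ b))), now (~ (~ (~ (~ (~ b)))))
step 6: absorb_and (←) rewrites (~ (~ (~ b))) into ((~ (~ (~ b))) & ((~ (~ (~ b))) | 1)), which is E2

YES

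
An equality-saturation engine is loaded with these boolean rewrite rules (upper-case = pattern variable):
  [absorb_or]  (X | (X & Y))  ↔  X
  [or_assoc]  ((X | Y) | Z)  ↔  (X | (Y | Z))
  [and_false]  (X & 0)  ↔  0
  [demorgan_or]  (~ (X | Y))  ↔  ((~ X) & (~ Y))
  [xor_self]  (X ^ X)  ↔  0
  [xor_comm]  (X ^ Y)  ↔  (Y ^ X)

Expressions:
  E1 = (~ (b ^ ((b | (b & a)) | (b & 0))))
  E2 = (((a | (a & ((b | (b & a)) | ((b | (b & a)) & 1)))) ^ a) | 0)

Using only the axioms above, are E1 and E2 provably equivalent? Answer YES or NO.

NO

Every axiom is a valid identity, so a rewrite proof would force E1 and E2 to agree under every assignment.
At a=0, b=0: E1 = 1 but E2 = 0; they differ, so no derivation exists.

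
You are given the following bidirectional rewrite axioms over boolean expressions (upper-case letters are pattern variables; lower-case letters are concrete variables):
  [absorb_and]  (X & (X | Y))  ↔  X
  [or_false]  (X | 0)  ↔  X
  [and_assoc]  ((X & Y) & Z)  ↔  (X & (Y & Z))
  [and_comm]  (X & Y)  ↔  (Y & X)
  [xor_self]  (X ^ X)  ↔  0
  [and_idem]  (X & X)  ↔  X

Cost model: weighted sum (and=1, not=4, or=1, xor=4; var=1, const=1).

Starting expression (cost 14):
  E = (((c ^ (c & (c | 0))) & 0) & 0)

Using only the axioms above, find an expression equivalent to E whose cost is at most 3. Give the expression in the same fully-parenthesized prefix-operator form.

(0 & 0)   [cost 3]

1. [absorb_and →] (c & (c | 0))  →  c;  E = (((c ^ c) & 0) & 0)
2. [xor_self →] (c ^ c)  →  0;  E = ((0 & 0) & 0)
3. [and_comm →] ((0 & 0) & 0)  →  (0 & (0 & 0))
4. [and_idem →] (0 & 0)  →  0;  cost 3 ≤ 3, done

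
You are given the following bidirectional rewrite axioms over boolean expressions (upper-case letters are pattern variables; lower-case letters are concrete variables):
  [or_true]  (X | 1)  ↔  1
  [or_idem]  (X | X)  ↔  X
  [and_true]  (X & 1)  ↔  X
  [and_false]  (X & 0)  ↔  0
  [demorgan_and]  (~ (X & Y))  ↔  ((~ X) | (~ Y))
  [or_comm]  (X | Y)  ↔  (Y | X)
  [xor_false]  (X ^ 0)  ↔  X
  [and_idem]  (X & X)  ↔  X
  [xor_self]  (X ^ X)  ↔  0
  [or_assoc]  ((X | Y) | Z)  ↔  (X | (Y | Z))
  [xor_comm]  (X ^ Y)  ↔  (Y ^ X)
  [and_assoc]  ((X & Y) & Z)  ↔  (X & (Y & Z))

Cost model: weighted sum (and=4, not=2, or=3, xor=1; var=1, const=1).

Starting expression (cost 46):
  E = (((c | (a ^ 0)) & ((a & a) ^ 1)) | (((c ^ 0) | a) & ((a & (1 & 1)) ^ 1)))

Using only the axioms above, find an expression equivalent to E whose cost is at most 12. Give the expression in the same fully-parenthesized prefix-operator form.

step 1: and_idem (→) rewrites (1 & 1) into 1, now (((c | (a ^ 0)) & ((a & a) ^ 1)) | (((c ^ 0) | a) & ((a & 1) ^ 1)))
step 2: and_true (→) rewrites (a & 1) into a, now (((c | (a ^ 0)) & ((a & a) ^ 1)) | (((c ^ 0) | a) & (a ^ 1)))
step 3: and_idem (→) rewrites (a & a) into a, now (((c | (a ^ 0)) & (a ^ 1)) | (((c ^ 0) | a) & (a ^ 1)))
step 4: xor_false (→) rewrites (c ^ 0) into c, now (((c | (a ^ 0)) & (a ^ 1)) | ((c | a) & (a ^ 1)))
step 5: xor_false (→) rewrites (a ^ 0) into a, now (((c | a) & (a ^ 1)) | ((c | a) & (a ^ 1)))
step 6: or_idem (→) rewrites (((c | a) & (a ^ 1)) | ((c | a) & (a ^ 1))) into ((c | a) & (a ^ 1)), reaching cost 12 (bound 12)

((c | a) & (a ^ 1))   [cost 12]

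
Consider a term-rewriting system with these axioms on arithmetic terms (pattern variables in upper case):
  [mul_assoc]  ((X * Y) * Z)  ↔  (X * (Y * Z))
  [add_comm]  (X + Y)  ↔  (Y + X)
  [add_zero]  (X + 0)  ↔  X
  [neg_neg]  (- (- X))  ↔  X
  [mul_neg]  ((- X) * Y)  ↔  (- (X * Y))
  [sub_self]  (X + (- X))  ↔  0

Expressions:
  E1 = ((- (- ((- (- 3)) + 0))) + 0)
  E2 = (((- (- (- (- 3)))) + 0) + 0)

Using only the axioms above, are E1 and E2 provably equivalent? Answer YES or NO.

step 1: add_zero (→) rewrites ((- (- 3)) + 0) into (- (- 3)), now ((- (- (- (- 3)))) + 0)
step 2: add_zero (→) rewrites ((- (- (- (- 3)))) + 0) into (- (- (- (- 3))))
step 3: neg_neg (→) rewrites (- (- (- (- 3)))) into (- (- 3))
step 4: add_zero (←) rewrites (- (- 3)) into ((- (- 3)) + 0)
step 5: add_zero (←) rewrites (- (- 3)) into ((- (- 3)) + 0), now (((- (- 3)) + 0) + 0)
step 6: neg_neg (←) rewrites (- (- 3)) into (- (- (- (- 3)))), which is E2

YES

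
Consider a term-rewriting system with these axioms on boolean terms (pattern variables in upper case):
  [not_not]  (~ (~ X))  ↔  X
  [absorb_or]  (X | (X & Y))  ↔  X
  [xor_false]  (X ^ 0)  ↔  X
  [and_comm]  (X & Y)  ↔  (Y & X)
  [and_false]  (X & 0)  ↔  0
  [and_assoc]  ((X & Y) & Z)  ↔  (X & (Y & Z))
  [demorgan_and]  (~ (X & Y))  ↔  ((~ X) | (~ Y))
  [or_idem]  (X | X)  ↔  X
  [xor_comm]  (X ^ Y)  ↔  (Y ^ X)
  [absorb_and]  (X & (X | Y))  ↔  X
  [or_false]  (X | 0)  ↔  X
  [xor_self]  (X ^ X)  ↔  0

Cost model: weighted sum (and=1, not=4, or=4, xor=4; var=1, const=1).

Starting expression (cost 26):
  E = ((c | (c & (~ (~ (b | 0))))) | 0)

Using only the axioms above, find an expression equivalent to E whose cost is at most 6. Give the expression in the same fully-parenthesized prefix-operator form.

(c | 0)   [cost 6]

(1) (b | 0)  =[or_false →]=  b    ⊢ ((c | (c & (~ (~ b)))) | 0)
(2) (~ (~ b))  =[not_not →]=  b    ⊢ ((c | (c & b)) | 0)
(3) (c | (c & b))  =[absorb_or →]=  c    ⊢ cost 6, within 6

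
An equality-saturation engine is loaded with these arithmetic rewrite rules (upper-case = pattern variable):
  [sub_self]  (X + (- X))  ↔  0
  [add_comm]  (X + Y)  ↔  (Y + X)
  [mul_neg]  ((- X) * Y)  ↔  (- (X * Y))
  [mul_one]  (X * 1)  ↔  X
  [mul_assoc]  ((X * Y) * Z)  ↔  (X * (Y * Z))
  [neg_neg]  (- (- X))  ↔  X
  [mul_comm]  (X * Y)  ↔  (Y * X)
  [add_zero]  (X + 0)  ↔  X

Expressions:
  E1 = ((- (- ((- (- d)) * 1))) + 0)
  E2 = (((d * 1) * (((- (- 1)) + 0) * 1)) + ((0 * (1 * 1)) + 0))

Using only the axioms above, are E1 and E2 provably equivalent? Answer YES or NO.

YES

step 1: neg_neg (→) rewrites (- (- ((- (- d)) * 1))) into ((- (- d)) * 1), now (((- (- d)) * 1) + 0)
step 2: neg_neg (→) rewrites (- (- d)) into d, now ((d * 1) + 0)
step 3: add_comm (→) rewrites ((d * 1) + 0) into (0 + (d * 1))
step 4: mul_one (→) rewrites (d * 1) into d, now (0 + d)
step 5: mul_one (←) rewrites 0 into (0 * 1), now ((0 * 1) + d)
step 6: mul_one (←) rewrites d into (d * 1), now ((0 * 1) + (d * 1))
step 7: add_comm (→) rewrites ((0 * 1) + (d * 1)) into ((d * 1) + (0 * 1))
step 8: mul_one (←) rewrites (d * 1) into ((d * 1) * 1), now (((d * 1) * 1) + (0 * 1))
step 9: mul_one (←) rewrites 1 into (1 * 1), now (((d * 1) * 1) + (0 * (1 * 1)))
step 10: add_zero (←) rewrites (0 * (1 * 1)) into ((0 * (1 * 1)) + 0), now (((d * 1) * 1) + ((0 * (1 * 1)) + 0))
step 11: add_zero (←) rewrites 1 into (1 + 0), now (((d * 1) * (1 + 0)) + ((0 * (1 * 1)) + 0))
step 12: mul_one (←) rewrites (1 + 0) into ((1 + 0) * 1), now (((d * 1) * ((1 + 0) * 1)) + ((0 * (1 * 1)) + 0))
step 13: neg_neg (←) rewrites 1 into (- (- 1)), which is E2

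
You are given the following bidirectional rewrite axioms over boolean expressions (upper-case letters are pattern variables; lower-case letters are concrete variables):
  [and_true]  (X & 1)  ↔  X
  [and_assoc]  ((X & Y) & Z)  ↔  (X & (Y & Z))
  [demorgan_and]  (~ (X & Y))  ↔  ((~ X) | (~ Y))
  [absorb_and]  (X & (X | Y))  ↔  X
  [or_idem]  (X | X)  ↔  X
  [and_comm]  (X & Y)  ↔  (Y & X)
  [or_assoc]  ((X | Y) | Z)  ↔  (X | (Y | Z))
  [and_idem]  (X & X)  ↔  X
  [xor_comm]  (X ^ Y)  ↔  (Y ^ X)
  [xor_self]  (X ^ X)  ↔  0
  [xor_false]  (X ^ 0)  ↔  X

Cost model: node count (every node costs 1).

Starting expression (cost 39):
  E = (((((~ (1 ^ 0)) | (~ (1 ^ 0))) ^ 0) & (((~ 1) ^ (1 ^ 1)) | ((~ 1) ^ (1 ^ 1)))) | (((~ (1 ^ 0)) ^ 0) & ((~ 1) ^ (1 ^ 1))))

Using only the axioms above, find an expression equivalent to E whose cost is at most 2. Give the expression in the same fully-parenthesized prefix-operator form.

(~ 1)   [cost 2]

(1) ((~ (1 ^ 0)) | (~ (1 ^ 0)))  =[or_idem →]=  (~ (1 ^ 0))    ⊢ ((((~ (1 ^ 0)) ^ 0) & (((~ 1) ^ (1 ^ 1)) | ((~ 1) ^ (1 ^ 1)))) | (((~ (1 ^ 0)) ^ 0) & ((~ 1) ^ (1 ^ 1))))
(2) (((~ 1) ^ (1 ^ 1)) | ((~ 1) ^ (1 ^ 1)))  =[or_idem →]=  ((~ 1) ^ (1 ^ 1))    ⊢ ((((~ (1 ^ 0)) ^ 0) & ((~ 1) ^ (1 ^ 1))) | (((~ (1 ^ 0)) ^ 0) & ((~ 1) ^ (1 ^ 1))))
(3) ((((~ (1 ^ 0)) ^ 0) & ((~ 1) ^ (1 ^ 1))) | (((~ (1 ^ 0)) ^ 0) & ((~ 1) ^ (1 ^ 1))))  =[or_idem →]=  (((~ (1 ^ 0)) ^ 0) & ((~ 1) ^ (1 ^ 1)))
(4) (1 ^ 0)  =[xor_false →]=  1    ⊢ (((~ 1) ^ 0) & ((~ 1) ^ (1 ^ 1)))
(5) (1 ^ 1)  =[xor_self →]=  0    ⊢ (((~ 1) ^ 0) & ((~ 1) ^ 0))
(6) (((~ 1) ^ 0) & ((~ 1) ^ 0))  =[and_idem →]=  ((~ 1) ^ 0)
(7) ((~ 1) ^ 0)  =[xor_false →]=  (~ 1)    ⊢ cost 2, within 2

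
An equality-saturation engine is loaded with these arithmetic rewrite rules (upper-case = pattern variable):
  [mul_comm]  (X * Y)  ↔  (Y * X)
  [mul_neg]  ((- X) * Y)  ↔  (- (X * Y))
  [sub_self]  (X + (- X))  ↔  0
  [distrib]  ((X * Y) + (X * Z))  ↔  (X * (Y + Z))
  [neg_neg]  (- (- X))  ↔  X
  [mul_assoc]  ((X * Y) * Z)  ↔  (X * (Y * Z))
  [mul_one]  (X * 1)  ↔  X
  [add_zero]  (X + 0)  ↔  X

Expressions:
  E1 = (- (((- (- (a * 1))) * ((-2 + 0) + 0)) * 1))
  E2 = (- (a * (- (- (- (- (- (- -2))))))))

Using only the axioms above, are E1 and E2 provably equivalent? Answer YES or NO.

YES

1. [neg_neg →] (- (- (a * 1)))  →  (a * 1);  E1 = (- (((a * 1) * ((-2 + 0) + 0)) * 1))
2. [add_zero →] ((-2 + 0) + 0)  →  (-2 + 0);  E1 = (- (((a * 1) * (-2 + 0)) * 1))
3. [add_zero →] (-2 + 0)  →  -2;  E1 = (- (((a * 1) * -2) * 1))
4. [mul_one →] (a * 1)  →  a;  E1 = (- ((a * -2) * 1))
5. [mul_one →] ((a * -2) * 1)  →  (a * -2);  E1 = (- (a * -2))
6. [neg_neg ←] -2  →  (- (- -2));  E1 = (- (a * (- (- -2))))
7. [neg_neg ←] (- -2)  →  (- (- (- -2)));  E1 = (- (a * (- (- (- (- -2))))))
8. [neg_neg ←] (- (- -2))  →  (- (- (- (- -2))));  this is E2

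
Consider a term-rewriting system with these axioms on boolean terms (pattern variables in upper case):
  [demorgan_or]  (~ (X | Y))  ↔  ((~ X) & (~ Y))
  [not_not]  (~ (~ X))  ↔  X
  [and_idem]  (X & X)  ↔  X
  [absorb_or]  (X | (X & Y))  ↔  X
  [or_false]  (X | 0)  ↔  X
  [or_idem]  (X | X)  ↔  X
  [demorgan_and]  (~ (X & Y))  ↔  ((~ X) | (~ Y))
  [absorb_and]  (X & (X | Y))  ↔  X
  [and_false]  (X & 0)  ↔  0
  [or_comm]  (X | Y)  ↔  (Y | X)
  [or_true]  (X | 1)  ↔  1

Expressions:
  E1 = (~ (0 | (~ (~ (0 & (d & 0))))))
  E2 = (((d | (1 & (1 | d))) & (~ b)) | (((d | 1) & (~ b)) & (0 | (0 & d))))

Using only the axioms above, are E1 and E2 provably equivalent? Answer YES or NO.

All listed rules preserve value, hence provable equivalence implies equal values everywhere; look for a separating assignment.
b=1, d=0 gives E1 ↦ 1, E2 ↦ 0; values differ ⇒ not provably equivalent.

NO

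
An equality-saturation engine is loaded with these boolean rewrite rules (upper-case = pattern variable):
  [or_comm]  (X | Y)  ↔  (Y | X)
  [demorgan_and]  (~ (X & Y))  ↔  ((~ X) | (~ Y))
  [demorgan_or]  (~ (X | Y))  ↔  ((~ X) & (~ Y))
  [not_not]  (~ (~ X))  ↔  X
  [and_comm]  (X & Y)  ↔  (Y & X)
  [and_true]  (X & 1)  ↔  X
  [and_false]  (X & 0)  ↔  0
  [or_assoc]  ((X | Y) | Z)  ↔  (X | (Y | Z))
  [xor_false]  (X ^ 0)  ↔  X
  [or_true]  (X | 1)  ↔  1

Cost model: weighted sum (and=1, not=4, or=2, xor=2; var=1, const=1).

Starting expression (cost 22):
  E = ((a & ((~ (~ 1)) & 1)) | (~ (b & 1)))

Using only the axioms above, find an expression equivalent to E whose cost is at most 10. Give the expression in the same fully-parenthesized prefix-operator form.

((a & 1) | (~ b))   [cost 10]

(1) ((~ (~ 1)) & 1)  =[and_true →]=  (~ (~ 1))    ⊢ ((a & (~ (~ 1))) | (~ (b & 1)))
(2) (b & 1)  =[and_true →]=  b    ⊢ ((a & (~ (~ 1))) | (~ b))
(3) (~ (~ 1))  =[not_not →]=  1    ⊢ cost 10, within 10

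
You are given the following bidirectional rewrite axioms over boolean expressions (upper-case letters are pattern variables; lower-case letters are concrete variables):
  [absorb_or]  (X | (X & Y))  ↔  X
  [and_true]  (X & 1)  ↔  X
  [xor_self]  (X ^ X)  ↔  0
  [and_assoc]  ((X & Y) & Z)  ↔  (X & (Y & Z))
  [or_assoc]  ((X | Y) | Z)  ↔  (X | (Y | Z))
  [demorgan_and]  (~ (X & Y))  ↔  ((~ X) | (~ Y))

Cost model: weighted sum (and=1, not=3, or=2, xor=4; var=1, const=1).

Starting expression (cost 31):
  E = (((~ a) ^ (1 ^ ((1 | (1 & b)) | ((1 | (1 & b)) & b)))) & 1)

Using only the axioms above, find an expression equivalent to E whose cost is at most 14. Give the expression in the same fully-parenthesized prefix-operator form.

((~ a) ^ (1 ^ 1))   [cost 14]

step 1: absorb_or (→) rewrites ((1 | (1 & b)) | ((1 | (1 & b)) & b)) into (1 | (1 & b)), now (((~ a) ^ (1 ^ (1 | (1 & b)))) & 1)
step 2: absorb_or (→) rewrites (1 | (1 & b)) into 1, now (((~ a) ^ (1 ^ 1)) & 1)
step 3: and_true (→) rewrites (((~ a) ^ (1 ^ 1)) & 1) into ((~ a) ^ (1 ^ 1)), reaching cost 14 (bound 14)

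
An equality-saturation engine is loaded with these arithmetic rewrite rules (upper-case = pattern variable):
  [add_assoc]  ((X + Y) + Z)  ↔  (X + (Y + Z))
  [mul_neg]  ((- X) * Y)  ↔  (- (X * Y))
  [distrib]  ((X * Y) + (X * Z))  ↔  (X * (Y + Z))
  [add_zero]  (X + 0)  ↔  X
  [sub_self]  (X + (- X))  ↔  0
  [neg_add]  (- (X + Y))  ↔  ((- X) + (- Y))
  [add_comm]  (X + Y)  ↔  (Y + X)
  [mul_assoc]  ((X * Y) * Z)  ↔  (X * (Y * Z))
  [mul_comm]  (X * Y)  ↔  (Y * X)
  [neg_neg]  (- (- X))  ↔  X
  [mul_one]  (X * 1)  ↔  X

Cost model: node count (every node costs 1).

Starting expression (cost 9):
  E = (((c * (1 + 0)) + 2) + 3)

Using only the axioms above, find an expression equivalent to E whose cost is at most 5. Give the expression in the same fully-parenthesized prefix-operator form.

((c + 2) + 3)   [cost 5]

(1) (1 + 0)  =[add_zero →]=  1    ⊢ (((c * 1) + 2) + 3)
(2) (c * 1)  =[mul_one →]=  c    ⊢ cost 5, within 5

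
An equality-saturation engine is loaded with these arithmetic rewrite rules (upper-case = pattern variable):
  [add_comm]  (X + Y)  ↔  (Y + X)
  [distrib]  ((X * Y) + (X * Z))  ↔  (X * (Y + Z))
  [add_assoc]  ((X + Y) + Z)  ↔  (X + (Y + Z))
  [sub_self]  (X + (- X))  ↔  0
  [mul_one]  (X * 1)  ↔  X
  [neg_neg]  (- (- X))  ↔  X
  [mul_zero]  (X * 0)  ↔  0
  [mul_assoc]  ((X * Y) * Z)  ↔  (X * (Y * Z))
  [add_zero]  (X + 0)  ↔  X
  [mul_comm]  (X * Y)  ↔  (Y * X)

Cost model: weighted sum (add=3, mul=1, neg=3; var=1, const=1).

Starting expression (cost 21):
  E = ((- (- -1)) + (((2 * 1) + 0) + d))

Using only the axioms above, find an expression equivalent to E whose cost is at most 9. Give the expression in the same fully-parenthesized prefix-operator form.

(-1 + (2 + d))   [cost 9]

1. [add_zero →] ((2 * 1) + 0)  →  (2 * 1);  E = ((- (- -1)) + ((2 * 1) + d))
2. [mul_one →] (2 * 1)  →  2;  E = ((- (- -1)) + (2 + d))
3. [neg_neg →] (- (- -1))  →  -1;  cost 9 ≤ 9, done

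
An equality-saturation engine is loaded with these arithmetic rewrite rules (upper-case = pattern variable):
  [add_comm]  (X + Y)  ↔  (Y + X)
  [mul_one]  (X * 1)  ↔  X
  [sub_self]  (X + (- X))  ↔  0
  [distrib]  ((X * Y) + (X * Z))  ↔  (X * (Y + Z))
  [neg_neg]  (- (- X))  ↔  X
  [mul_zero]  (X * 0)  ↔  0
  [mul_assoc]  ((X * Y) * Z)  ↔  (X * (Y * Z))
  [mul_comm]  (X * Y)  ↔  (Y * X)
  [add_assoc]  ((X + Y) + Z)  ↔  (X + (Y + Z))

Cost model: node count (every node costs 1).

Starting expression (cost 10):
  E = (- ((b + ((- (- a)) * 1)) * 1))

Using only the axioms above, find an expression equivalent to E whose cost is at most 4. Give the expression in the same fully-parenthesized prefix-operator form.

(- (b + a))   [cost 4]

(1) (- (- a))  =[neg_neg →]=  a    ⊢ (- ((b + (a * 1)) * 1))
(2) (a * 1)  =[mul_one →]=  a    ⊢ (- ((b + a) * 1))
(3) ((b + a) * 1)  =[mul_one →]=  (b + a)    ⊢ cost 4, within 4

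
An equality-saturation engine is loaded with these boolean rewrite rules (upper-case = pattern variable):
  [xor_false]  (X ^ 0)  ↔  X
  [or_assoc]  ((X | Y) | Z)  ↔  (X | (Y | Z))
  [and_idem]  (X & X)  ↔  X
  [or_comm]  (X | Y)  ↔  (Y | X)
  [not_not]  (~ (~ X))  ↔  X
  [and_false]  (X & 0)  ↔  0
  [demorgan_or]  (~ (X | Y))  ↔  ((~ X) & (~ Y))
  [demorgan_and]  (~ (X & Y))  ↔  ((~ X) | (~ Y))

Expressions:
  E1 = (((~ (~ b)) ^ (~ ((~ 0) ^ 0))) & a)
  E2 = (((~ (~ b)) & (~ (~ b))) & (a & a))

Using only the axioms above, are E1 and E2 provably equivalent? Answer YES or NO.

YES

step 1: xor_false (→) rewrites ((~ 0) ^ 0) into (~ 0), now (((~ (~ b)) ^ (~ (~ 0))) & a)
step 2: not_not (→) rewrites (~ (~ 0)) into 0, now (((~ (~ b)) ^ 0) & a)
step 3: not_not (→) rewrites (~ (~ b)) into b, now ((b ^ 0) & a)
step 4: xor_false (→) rewrites (b ^ 0) into b, now (b & a)
step 5: and_idem (←) rewrites a into (a & a), now (b & (a & a))
step 6: not_not (←) rewrites b into (~ (~ b)), now ((~ (~ b)) & (a & a))
step 7: and_idem (←) rewrites (~ (~ b)) into ((~ (~ b)) & (~ (~ b))), which is E2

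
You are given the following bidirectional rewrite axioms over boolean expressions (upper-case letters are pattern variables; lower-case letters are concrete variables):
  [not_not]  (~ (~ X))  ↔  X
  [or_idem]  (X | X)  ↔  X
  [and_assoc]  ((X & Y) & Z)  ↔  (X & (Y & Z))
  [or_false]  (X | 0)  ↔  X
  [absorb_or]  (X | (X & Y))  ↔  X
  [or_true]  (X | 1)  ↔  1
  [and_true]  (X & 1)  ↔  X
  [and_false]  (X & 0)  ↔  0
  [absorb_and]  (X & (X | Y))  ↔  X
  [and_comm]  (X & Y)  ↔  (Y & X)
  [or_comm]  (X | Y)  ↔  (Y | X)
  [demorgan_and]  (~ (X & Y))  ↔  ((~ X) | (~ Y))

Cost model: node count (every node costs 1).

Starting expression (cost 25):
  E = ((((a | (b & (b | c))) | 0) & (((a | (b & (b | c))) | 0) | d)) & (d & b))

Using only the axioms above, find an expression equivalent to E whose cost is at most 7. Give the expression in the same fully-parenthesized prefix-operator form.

((a | b) & (d & b))   [cost 7]

1. [absorb_and →] (((a | (b & (b | c))) | 0) & (((a | (b & (b | c))) | 0) | d))  →  ((a | (b & (b | c))) | 0);  E = (((a | (b & (b | c))) | 0) & (d & b))
2. [or_false →] ((a | (b & (b | c))) | 0)  →  (a | (b & (b | c)));  E = ((a | (b & (b | c))) & (d & b))
3. [absorb_and →] (b & (b | c))  →  b;  cost 7 ≤ 7, done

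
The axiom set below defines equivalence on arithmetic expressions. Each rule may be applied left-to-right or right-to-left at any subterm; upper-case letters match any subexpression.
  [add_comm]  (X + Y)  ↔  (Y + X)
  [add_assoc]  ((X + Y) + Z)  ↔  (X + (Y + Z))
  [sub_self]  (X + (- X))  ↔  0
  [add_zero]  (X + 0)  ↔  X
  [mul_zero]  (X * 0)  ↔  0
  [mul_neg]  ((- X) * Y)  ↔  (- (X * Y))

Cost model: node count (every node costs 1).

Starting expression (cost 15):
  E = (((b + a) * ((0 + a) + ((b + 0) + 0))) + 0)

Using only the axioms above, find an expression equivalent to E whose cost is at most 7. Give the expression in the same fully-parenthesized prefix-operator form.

step 1: add_zero (→) rewrites (b + 0) into b, now (((b + a) * ((0 + a) + (b + 0))) + 0)
step 2: add_comm (→) rewrites (0 + a) into (a + 0), now (((b + a) * ((a + 0) + (b + 0))) + 0)
step 3: add_zero (→) rewrites (a + 0) into a, now (((b + a) * (a + (b + 0))) + 0)
step 4: add_zero (→) rewrites (b + 0) into b, now (((b + a) * (a + b)) + 0)
step 5: add_zero (→) rewrites (((b + a) * (a + b)) + 0) into ((b + a) * (a + b)), reaching cost 7 (bound 7)

((b + a) * (a + b))   [cost 7]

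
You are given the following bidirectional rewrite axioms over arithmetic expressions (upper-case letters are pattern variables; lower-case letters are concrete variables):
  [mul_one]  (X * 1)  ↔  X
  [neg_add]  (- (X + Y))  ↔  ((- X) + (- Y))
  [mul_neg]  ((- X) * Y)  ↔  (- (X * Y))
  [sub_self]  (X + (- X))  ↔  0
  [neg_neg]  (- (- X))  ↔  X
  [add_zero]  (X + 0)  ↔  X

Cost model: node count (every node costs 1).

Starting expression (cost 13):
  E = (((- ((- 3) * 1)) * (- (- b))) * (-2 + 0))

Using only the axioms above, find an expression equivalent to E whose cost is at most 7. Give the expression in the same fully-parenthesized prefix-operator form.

1. [mul_one →] ((- 3) * 1)  →  (- 3);  E = (((- (- 3)) * (- (- b))) * (-2 + 0))
2. [neg_neg →] (- (- b))  →  b;  E = (((- (- 3)) * b) * (-2 + 0))
3. [neg_neg →] (- (- 3))  →  3;  cost 7 ≤ 7, done

((3 * b) * (-2 + 0))   [cost 7]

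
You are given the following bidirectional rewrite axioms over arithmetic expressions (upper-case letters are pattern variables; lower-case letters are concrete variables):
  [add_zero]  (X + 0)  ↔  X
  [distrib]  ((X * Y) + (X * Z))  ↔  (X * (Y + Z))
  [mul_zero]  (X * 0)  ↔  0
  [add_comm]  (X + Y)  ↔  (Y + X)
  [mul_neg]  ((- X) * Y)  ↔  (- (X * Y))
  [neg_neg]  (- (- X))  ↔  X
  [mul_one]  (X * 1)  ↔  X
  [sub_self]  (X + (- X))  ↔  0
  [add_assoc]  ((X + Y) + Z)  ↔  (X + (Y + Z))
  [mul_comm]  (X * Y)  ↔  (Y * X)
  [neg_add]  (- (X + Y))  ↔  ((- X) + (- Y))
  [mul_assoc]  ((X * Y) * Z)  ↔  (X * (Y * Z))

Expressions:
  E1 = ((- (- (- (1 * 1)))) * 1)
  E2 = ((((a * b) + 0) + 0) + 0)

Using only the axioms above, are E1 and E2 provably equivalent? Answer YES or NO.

NO

All listed rules preserve value, hence provable equivalence implies equal values everywhere; look for a separating assignment.
a=0, b=0 gives E1 ↦ -1, E2 ↦ 0; values differ ⇒ not provably equivalent.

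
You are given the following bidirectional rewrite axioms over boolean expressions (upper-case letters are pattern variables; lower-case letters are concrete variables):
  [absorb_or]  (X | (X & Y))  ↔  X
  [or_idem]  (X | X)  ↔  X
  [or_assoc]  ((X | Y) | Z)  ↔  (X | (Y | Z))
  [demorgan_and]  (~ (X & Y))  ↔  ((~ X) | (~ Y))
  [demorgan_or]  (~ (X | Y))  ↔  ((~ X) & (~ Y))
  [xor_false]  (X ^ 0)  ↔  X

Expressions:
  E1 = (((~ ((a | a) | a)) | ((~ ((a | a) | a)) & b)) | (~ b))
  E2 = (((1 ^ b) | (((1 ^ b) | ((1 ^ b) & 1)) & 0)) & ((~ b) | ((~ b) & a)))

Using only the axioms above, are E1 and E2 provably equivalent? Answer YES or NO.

NO

The axioms are sound identities: if E1 ↔* E2 then E1 and E2 evaluate identically under any assignment.
Under a=0, b=1: E1 evaluates to 1, E2 to 0. Distinct ⇒ no rewrite sequence connects them.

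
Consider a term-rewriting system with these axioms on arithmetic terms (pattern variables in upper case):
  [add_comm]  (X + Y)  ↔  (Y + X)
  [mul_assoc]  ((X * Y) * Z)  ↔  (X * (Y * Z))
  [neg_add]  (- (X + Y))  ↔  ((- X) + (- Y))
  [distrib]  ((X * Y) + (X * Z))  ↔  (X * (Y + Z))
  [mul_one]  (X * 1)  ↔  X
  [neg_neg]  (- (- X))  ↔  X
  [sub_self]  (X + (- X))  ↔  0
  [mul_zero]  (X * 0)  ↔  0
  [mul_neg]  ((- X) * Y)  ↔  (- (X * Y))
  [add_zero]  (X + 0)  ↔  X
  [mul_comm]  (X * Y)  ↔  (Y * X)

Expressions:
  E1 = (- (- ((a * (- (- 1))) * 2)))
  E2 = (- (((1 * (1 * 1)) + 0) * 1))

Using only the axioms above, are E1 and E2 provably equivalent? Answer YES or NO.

The axioms are sound identities: if E1 ↔* E2 then E1 and E2 evaluate identically under any assignment.
Under a=0: E1 evaluates to 0, E2 to -1. Distinct ⇒ no rewrite sequence connects them.

NO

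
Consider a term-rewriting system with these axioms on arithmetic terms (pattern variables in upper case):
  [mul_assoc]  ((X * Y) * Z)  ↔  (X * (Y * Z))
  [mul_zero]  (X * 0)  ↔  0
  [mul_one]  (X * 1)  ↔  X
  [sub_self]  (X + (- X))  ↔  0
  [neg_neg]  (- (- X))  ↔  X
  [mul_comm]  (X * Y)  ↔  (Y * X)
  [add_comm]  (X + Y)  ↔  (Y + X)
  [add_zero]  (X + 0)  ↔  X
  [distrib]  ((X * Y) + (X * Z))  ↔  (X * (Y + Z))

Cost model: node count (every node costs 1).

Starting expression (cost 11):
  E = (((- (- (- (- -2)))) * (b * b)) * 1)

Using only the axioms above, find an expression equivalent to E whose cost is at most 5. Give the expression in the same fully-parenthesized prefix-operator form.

1. [neg_neg →] (- (- (- (- -2))))  →  (- (- -2));  E = (((- (- -2)) * (b * b)) * 1)
2. [mul_one →] (((- (- -2)) * (b * b)) * 1)  →  ((- (- -2)) * (b * b))
3. [neg_neg →] (- (- -2))  →  -2;  cost 5 ≤ 5, done

(-2 * (b * b))   [cost 5]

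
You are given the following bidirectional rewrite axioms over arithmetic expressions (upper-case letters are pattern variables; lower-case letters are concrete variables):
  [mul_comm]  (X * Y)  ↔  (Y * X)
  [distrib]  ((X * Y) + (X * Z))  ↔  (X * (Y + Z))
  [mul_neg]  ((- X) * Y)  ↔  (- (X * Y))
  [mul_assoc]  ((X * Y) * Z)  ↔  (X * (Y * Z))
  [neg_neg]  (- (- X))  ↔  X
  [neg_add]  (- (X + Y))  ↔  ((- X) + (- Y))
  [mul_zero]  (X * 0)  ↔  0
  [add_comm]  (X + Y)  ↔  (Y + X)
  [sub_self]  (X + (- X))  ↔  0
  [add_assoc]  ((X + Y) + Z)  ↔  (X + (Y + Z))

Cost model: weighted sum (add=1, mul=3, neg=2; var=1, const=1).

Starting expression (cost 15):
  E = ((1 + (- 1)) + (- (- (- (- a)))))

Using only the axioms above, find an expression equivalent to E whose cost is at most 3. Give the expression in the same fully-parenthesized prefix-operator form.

(1) (- (- a))  =[neg_neg →]=  a    ⊢ ((1 + (- 1)) + (- (- a)))
(2) (1 + (- 1))  =[sub_self →]=  0    ⊢ (0 + (- (- a)))
(3) (- (- a))  =[neg_neg →]=  a    ⊢ cost 3, within 3

(0 + a)   [cost 3]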